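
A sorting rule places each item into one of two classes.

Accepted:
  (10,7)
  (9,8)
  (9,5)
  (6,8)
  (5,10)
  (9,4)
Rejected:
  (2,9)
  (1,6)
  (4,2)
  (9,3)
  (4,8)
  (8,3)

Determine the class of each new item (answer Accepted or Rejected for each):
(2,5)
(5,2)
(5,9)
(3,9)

Rejected, Rejected, Accepted, Rejected

The common property of the 'Accepted' items is: sum ≥ 13. No 'Rejected' item has it.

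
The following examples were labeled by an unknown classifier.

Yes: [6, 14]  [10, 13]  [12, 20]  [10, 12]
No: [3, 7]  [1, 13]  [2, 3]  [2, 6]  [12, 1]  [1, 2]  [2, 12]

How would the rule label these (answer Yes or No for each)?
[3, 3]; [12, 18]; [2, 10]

'Yes' ⟺ sum ≥ 20.
[3, 3]: 3+3 = 6, does not fit → No.
[12, 18]: 12+18 = 30, meets the rule → Yes.
[2, 10]: 2+10 = 12, does not fit → No.

No, Yes, No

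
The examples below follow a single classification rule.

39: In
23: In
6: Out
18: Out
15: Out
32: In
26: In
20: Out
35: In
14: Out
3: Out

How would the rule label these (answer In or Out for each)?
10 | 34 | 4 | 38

Out, In, Out, In

The distinguishing property — at least 23 — holds for all the 'In' cases and none of the 'Out' cases.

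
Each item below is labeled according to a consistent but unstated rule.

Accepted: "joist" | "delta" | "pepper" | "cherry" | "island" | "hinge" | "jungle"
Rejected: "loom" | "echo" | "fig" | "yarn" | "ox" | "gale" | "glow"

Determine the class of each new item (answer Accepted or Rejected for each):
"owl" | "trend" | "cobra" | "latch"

Rejected, Accepted, Accepted, Accepted

The distinguishing property — length ≥ 5 — holds for all the 'Accepted' cases and none of the 'Rejected' cases.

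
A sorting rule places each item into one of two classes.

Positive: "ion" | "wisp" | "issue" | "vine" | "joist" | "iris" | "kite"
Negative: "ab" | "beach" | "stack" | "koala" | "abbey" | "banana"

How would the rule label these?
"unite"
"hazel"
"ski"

Positive, Negative, Positive

All 'Positive' examples share one property — contains 'i' — and every 'Negative' example lacks it.
"unite": has 'i' — checks out, so Positive. "hazel": no 'i' — doesn't qualify, so Negative. "ski": has 'i' — checks out, so Positive.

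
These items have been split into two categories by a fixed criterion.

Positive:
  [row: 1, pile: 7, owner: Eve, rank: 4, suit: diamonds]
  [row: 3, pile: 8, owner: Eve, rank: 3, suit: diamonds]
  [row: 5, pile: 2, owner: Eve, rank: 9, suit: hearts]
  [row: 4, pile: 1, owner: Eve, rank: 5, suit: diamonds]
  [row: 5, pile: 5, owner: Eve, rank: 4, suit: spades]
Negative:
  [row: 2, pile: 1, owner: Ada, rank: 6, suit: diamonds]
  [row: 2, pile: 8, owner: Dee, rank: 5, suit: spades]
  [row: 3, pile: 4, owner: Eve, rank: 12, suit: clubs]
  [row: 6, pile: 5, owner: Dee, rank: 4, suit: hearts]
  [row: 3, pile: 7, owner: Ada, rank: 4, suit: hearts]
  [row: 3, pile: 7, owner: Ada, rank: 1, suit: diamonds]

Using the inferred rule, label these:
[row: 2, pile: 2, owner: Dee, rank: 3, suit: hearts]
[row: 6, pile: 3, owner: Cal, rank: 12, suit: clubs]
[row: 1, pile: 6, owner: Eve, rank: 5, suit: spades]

The distinguishing property — owner is Eve AND rank ≤ 9 — holds for all the 'Positive' cases and none of the 'Negative' cases.

Negative, Negative, Positive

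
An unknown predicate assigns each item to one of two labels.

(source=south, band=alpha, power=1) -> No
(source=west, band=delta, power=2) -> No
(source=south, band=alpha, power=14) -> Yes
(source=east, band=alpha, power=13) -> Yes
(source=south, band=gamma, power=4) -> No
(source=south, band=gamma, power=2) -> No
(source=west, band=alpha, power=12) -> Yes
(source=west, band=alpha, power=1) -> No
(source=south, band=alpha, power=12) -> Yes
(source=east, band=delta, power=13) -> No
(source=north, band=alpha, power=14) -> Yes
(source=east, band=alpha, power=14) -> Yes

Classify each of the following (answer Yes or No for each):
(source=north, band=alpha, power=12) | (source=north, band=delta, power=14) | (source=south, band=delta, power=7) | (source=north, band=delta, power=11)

The distinguishing property — band is alpha AND power ≥ 2 — holds for all the 'Yes' cases and none of the 'No' cases.
(source=north, band=alpha, power=12) → band is alpha, power = 12 → Yes.
(source=north, band=delta, power=14) → band is delta, power = 14 → No.
(source=south, band=delta, power=7) → band is delta, power = 7 → No.
(source=north, band=delta, power=11) → band is delta, power = 11 → No.

Yes, No, No, No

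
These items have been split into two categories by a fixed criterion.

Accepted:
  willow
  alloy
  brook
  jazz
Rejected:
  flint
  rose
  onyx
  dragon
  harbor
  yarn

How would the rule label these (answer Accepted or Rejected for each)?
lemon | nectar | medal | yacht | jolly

Rejected, Rejected, Rejected, Rejected, Accepted

Every 'Accepted' example satisfies: has a double letter. None of the 'Rejected' examples do.
Rejected: lemon, since no doubled letter. Rejected: nectar, since no doubled letter. Rejected: medal, since no doubled letter. Rejected: yacht, since no doubled letter. Accepted: jolly, since 'll' doubled.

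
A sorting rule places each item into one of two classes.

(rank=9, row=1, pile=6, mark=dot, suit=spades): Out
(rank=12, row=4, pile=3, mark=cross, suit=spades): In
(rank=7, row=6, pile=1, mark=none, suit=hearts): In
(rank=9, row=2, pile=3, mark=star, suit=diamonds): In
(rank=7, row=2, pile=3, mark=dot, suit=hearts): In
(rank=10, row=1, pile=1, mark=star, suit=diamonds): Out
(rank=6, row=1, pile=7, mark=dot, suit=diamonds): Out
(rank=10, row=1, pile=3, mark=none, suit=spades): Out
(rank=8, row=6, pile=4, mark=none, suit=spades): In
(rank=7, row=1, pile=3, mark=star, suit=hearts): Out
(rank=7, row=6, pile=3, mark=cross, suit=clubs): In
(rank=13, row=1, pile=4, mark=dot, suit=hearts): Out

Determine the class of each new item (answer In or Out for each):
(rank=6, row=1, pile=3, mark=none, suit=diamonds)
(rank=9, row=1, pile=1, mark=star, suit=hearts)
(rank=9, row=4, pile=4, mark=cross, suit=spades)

Out, Out, In

The classifier is using: row ≥ 2.
Out: (rank=6, row=1, pile=3, mark=none, suit=diamonds), since row = 1.
Out: (rank=9, row=1, pile=1, mark=star, suit=hearts), since row = 1.
In: (rank=9, row=4, pile=4, mark=cross, suit=spades), since row = 4.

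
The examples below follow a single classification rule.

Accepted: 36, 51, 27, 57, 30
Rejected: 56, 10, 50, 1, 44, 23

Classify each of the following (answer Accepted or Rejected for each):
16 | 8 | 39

Rejected, Rejected, Accepted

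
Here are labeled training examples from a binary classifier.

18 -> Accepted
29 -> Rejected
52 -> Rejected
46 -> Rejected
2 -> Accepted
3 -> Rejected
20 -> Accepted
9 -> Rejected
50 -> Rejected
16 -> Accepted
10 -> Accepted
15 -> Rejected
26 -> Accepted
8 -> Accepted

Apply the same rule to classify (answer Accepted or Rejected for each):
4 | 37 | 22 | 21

Accepted, Rejected, Accepted, Rejected

A rule that fits every label: even AND at most 26 — true of each 'Accepted' example, false of each 'Rejected' one.
Accepted: 4, since 4 is even, 4 ≤ 26.
Rejected: 37, since 37 is odd, 37 > 26.
Accepted: 22, since 22 is even, 22 ≤ 26.
Rejected: 21, since 21 is odd, 21 ≤ 26.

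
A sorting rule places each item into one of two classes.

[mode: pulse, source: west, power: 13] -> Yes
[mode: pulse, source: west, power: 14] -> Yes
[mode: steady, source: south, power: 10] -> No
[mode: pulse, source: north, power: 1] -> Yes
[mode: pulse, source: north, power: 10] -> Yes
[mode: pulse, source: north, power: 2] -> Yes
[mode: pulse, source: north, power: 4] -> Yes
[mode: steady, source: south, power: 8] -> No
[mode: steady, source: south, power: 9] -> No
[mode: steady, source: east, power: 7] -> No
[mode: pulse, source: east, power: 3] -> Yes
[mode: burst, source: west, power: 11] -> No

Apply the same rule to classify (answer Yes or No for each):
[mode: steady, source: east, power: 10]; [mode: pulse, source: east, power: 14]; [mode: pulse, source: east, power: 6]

Every 'Yes' example satisfies: mode is pulse. None of the 'No' examples do.

No, Yes, Yes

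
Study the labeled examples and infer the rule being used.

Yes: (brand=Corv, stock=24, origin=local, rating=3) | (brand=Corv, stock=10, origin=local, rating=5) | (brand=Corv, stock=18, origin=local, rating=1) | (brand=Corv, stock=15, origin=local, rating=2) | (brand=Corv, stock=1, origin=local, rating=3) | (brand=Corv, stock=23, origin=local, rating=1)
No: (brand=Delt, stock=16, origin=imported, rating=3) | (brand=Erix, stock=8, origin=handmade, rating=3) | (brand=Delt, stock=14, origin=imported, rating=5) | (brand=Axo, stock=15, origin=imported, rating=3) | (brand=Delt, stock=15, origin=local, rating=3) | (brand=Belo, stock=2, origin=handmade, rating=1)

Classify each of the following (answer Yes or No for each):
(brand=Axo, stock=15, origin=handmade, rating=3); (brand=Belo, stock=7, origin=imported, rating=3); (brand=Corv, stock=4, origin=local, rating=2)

No, No, Yes

Every 'Yes' example satisfies: brand is Corv. None of the 'No' examples do.
(brand=Axo, stock=15, origin=handmade, rating=3): No (brand is Axo).
(brand=Belo, stock=7, origin=imported, rating=3): No (brand is Belo).
(brand=Corv, stock=4, origin=local, rating=2): Yes (brand is Corv).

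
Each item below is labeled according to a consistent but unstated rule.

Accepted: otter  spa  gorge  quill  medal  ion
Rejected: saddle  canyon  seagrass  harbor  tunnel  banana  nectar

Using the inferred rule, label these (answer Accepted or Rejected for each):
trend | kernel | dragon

The simplest hypothesis consistent with all the labels is: odd length.
trend — length 5, hence Accepted. kernel — length 6, hence Rejected. dragon — length 6, hence Rejected.

Accepted, Rejected, Rejected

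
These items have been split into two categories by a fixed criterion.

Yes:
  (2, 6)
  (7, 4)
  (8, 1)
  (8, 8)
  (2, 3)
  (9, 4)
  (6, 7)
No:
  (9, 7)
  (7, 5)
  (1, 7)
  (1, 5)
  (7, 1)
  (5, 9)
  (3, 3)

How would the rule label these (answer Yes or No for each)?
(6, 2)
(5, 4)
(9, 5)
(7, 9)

Every 'Yes' example satisfies: product is even. None of the 'No' examples do.
Yes: (6, 2), since 6·2 = 12. Yes: (5, 4), since 5·4 = 20. No: (9, 5), since 9·5 = 45. No: (7, 9), since 7·9 = 63.

Yes, Yes, No, No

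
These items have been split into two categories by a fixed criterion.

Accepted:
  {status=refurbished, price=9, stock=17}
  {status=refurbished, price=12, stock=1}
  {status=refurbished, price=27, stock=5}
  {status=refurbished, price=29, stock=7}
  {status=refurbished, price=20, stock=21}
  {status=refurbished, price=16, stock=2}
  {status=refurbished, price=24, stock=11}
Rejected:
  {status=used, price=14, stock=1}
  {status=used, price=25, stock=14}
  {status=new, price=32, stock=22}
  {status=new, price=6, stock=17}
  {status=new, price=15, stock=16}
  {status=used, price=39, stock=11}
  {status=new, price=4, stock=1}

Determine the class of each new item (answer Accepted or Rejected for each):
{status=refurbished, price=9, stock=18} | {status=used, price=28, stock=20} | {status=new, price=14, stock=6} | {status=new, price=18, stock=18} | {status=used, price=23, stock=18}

The classifier is using: status is refurbished.
Accepted: {status=refurbished, price=9, stock=18}, since status is refurbished. Rejected: {status=used, price=28, stock=20}, since status is used. Rejected: {status=new, price=14, stock=6}, since status is new. Rejected: {status=new, price=18, stock=18}, since status is new. Rejected: {status=used, price=23, stock=18}, since status is used.

Accepted, Rejected, Rejected, Rejected, Rejected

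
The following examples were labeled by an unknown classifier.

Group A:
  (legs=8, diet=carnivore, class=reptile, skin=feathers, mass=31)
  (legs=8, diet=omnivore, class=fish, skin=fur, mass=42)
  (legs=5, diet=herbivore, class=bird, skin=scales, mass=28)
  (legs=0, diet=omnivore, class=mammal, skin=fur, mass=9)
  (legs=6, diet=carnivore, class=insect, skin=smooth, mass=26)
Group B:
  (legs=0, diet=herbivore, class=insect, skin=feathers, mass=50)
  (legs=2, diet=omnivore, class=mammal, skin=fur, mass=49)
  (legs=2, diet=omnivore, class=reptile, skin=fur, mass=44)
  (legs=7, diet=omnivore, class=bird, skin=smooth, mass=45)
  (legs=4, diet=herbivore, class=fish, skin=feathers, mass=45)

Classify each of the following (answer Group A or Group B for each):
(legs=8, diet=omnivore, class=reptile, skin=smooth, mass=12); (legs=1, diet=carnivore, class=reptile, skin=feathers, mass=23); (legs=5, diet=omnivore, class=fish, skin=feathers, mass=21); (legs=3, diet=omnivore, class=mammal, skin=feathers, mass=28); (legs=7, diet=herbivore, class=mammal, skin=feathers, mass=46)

Group A, Group A, Group A, Group A, Group B

A rule that fits every label: mass ≤ 42 — true of each 'Group A' example, false of each 'Group B' one.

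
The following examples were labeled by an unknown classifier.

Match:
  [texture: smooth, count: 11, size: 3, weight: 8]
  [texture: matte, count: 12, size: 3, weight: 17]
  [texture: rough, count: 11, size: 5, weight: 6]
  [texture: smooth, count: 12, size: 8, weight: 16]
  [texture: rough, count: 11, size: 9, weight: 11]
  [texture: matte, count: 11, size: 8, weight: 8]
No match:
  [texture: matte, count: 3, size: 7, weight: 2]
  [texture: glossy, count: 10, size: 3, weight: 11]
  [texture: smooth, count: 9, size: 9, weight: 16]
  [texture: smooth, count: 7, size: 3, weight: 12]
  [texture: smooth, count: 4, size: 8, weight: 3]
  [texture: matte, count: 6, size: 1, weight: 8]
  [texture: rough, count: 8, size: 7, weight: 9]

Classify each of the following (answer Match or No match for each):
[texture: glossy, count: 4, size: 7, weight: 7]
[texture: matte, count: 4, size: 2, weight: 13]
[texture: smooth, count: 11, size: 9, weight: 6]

'Match' ⟺ count ≥ 11.
[texture: glossy, count: 4, size: 7, weight: 7]: count = 4, does not fit → No match.
[texture: matte, count: 4, size: 2, weight: 13]: count = 4, does not fit → No match.
[texture: smooth, count: 11, size: 9, weight: 6]: count = 11, fits → Match.

No match, No match, Match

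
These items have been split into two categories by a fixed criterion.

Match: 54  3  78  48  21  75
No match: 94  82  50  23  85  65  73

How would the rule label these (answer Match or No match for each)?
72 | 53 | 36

Match, No match, Match

Checking candidate rules against both groups, what survives is: multiple of 3.
72: 72 = 3·24, satisfies this → Match.
53: 53 = 3·17 + 2, lacks this property → No match.
36: 36 = 3·12, satisfies this → Match.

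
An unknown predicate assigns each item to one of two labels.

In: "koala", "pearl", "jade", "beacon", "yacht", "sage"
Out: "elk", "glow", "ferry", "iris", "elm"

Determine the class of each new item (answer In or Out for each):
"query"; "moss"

The simplest hypothesis consistent with all the labels is: contains 'a'.

Out, Out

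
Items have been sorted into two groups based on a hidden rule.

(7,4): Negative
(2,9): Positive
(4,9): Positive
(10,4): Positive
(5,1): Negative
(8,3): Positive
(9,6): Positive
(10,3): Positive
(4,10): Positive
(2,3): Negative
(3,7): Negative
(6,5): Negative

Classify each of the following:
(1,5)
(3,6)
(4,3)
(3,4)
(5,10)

Negative, Negative, Negative, Negative, Positive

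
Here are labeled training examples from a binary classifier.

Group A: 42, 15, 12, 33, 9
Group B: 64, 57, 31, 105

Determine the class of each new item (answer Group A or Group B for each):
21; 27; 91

The distinguishing property — multiple of 3 AND at most 42 — holds for all the 'Group A' cases and none of the 'Group B' cases.
21 → 21 = 3·7, 21 ≤ 42 → Group A.
27 → 27 = 3·9, 27 ≤ 42 → Group A.
91 → 91 = 3·30 + 1, 91 > 42 → Group B.

Group A, Group A, Group B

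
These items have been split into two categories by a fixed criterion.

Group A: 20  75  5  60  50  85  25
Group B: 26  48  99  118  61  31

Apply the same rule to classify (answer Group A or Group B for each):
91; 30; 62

Group B, Group A, Group B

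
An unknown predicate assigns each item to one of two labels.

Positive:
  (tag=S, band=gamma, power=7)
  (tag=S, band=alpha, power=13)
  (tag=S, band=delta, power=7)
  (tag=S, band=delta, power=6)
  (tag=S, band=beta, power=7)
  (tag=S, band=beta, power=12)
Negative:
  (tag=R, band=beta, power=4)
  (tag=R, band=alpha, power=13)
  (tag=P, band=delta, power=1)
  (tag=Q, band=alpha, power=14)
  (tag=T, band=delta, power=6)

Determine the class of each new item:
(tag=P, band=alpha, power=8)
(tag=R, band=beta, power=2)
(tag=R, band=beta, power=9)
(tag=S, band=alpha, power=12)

Negative, Negative, Negative, Positive

The pattern is that an item is 'Positive' exactly when: tag is S.
(tag=P, band=alpha, power=8) → tag is P → Negative.
(tag=R, band=beta, power=2) → tag is R → Negative.
(tag=R, band=beta, power=9) → tag is R → Negative.
(tag=S, band=alpha, power=12) → tag is S → Positive.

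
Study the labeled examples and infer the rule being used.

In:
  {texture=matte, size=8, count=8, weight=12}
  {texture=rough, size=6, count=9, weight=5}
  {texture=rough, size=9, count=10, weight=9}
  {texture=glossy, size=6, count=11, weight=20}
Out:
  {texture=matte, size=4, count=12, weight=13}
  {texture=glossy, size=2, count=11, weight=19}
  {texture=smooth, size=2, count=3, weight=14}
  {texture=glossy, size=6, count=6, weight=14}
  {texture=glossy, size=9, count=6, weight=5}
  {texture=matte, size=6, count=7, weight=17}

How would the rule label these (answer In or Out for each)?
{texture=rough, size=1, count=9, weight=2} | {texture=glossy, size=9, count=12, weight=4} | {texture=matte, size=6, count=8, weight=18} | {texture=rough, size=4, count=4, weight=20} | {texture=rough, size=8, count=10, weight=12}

The pattern is that an item is 'In' exactly when: size ≥ 6 AND count ≥ 8.
{texture=rough, size=1, count=9, weight=2}: Out (size = 1, count = 9). {texture=glossy, size=9, count=12, weight=4}: In (size = 9, count = 12). {texture=matte, size=6, count=8, weight=18}: In (size = 6, count = 8). {texture=rough, size=4, count=4, weight=20}: Out (size = 4, count = 4). {texture=rough, size=8, count=10, weight=12}: In (size = 8, count = 10).

Out, In, In, Out, In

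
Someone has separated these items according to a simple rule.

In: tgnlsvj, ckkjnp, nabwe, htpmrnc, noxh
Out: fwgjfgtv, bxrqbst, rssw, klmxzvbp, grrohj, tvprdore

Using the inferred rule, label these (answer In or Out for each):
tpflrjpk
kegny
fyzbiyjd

One predicate separates the groups cleanly: contains 'n'.
tpflrjpk → no 'n' → Out. kegny → has 'n' → In. fyzbiyjd → no 'n' → Out.

Out, In, Out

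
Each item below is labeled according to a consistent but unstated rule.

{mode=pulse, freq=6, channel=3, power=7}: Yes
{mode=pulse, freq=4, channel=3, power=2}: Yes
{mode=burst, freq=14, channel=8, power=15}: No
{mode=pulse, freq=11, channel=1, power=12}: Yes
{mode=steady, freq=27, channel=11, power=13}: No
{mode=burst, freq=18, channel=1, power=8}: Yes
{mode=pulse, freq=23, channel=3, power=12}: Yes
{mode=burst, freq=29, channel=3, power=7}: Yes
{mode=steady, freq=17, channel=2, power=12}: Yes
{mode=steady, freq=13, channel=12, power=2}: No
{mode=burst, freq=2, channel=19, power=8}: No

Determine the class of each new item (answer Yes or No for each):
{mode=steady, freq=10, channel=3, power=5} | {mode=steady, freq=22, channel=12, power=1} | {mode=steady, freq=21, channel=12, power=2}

Yes, No, No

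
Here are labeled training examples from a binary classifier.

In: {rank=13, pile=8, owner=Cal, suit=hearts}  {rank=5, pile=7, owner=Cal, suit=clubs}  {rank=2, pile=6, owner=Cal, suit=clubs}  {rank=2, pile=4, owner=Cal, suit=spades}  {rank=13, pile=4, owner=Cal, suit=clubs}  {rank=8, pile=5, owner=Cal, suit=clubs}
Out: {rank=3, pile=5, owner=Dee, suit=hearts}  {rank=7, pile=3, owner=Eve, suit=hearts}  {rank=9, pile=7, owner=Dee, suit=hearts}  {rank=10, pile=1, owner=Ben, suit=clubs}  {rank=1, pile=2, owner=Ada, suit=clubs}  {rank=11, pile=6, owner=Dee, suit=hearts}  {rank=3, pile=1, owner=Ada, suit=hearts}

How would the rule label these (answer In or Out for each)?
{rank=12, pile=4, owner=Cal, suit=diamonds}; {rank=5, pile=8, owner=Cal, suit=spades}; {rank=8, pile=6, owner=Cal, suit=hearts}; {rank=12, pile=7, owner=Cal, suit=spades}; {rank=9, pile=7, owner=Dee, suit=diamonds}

A rule that fits every label: owner is Cal — true of each 'In' example, false of each 'Out' one.
In: {rank=12, pile=4, owner=Cal, suit=diamonds}, since owner is Cal.
In: {rank=5, pile=8, owner=Cal, suit=spades}, since owner is Cal.
In: {rank=8, pile=6, owner=Cal, suit=hearts}, since owner is Cal.
In: {rank=12, pile=7, owner=Cal, suit=spades}, since owner is Cal.
Out: {rank=9, pile=7, owner=Dee, suit=diamonds}, since owner is Dee.

In, In, In, In, Out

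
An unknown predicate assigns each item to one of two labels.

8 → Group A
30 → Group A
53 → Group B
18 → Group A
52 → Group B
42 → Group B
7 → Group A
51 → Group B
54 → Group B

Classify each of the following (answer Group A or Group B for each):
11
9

Rule: at most 30. This holds for each 'Group A' example and fails for each 'Group B' one.
11: 11 ≤ 30 — meets the rule, so Group A.
9: 9 ≤ 30 — meets the rule, so Group A.

Group A, Group A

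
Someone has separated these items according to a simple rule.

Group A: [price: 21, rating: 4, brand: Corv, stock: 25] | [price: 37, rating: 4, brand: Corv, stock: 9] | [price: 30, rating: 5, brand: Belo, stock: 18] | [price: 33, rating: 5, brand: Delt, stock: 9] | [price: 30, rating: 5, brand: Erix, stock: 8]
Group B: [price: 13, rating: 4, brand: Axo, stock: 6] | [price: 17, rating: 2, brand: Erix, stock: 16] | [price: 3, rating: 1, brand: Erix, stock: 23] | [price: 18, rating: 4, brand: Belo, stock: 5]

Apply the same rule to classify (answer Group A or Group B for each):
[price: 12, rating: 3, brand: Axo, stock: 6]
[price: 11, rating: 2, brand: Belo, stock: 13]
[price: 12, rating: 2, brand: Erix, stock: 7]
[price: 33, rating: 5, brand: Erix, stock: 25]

The pattern is that an item is 'Group A' exactly when: price ≥ 21.

Group B, Group B, Group B, Group A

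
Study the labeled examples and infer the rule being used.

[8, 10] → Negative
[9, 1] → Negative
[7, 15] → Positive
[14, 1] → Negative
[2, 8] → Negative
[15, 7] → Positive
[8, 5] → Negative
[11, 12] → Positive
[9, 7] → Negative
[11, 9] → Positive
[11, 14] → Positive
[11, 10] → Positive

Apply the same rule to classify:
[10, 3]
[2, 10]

'Positive' ⟺ sum ≥ 20.

Negative, Negative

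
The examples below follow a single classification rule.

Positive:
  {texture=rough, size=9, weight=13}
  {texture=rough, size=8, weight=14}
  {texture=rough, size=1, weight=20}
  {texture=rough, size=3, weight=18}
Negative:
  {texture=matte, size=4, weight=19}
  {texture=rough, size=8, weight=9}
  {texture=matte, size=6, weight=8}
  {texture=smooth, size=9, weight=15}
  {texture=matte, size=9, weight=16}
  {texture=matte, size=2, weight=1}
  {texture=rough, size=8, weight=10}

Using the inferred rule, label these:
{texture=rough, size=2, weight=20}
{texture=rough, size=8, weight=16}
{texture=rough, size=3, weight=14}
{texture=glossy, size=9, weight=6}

All 'Positive' examples share one property — texture is rough AND weight ≥ 13 — and every 'Negative' example lacks it.
{texture=rough, size=2, weight=20}: texture is rough, weight = 20, fits → Positive.
{texture=rough, size=8, weight=16}: texture is rough, weight = 16, fits → Positive.
{texture=rough, size=3, weight=14}: texture is rough, weight = 14, fits → Positive.
{texture=glossy, size=9, weight=6}: texture is glossy, weight = 6, fails this test → Negative.

Positive, Positive, Positive, Negative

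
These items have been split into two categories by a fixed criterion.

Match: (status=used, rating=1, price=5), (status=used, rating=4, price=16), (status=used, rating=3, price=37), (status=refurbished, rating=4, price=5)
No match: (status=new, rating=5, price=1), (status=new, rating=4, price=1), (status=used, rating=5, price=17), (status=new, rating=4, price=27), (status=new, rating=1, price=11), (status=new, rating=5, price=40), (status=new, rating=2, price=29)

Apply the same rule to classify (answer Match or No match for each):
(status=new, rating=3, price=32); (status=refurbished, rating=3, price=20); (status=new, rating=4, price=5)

'Match' ⟺ status is not new AND rating ≤ 4.

No match, Match, No match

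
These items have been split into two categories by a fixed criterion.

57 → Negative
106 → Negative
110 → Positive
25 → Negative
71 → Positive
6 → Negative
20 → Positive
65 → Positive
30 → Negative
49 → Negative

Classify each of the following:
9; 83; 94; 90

Looking at the examples, the only property every 'Positive' case has and every 'Negative' case lacks is: ≡ 2 (mod 3).
9 → 9 mod 3 = 0 → Negative.
83 → 83 mod 3 = 2 → Positive.
94 → 94 mod 3 = 1 → Negative.
90 → 90 mod 3 = 0 → Negative.

Negative, Positive, Negative, Negative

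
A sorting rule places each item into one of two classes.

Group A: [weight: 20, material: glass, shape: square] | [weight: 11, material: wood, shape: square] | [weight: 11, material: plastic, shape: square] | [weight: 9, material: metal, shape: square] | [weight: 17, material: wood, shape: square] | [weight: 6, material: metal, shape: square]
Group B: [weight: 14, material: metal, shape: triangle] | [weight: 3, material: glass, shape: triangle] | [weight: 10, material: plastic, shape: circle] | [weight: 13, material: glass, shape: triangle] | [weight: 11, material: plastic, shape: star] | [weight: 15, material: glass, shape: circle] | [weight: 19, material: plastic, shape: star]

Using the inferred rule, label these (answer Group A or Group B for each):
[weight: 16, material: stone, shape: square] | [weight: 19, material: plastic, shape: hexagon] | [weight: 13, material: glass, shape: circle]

Group A, Group B, Group B

Comparing the two groups points to one rule — shape is square.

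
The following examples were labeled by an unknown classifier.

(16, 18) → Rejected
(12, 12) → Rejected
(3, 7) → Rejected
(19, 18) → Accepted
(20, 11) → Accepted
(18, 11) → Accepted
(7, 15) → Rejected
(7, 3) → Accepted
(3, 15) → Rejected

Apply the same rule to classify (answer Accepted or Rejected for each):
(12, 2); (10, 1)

Accepted, Accepted

The pattern is that an item is 'Accepted' exactly when: first > second.
(12, 2): 12 > 2 — meets the rule, so Accepted.
(10, 1): 10 > 1 — meets the rule, so Accepted.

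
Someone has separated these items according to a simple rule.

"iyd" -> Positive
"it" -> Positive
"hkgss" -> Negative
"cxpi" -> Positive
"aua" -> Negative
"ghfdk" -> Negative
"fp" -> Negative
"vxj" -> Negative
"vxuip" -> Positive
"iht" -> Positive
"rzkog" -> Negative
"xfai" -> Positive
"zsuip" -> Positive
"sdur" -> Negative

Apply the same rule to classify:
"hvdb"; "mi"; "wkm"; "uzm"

Negative, Positive, Negative, Negative

The common property of the 'Positive' items is: contains 'i'. No 'Negative' item has it.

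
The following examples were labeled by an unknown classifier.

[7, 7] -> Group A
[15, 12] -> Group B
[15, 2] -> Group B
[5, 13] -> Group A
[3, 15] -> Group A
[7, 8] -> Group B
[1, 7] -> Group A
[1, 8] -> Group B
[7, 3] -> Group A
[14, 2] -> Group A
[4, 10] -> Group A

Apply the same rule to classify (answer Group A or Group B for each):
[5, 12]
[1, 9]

Group B, Group A

The pattern is that an item is 'Group A' exactly when: sum is even.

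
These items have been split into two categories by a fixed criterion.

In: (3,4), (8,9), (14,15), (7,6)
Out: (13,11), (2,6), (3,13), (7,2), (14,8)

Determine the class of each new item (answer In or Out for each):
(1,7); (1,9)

'In' ⟺ |first − second| ≤ 1.
Out: (1,7), since |1−7| = 6.
Out: (1,9), since |1−9| = 8.

Out, Out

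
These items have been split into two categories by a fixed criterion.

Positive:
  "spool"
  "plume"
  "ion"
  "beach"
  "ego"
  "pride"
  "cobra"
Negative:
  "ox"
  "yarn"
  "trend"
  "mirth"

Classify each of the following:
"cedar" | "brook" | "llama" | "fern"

Positive, Positive, Positive, Negative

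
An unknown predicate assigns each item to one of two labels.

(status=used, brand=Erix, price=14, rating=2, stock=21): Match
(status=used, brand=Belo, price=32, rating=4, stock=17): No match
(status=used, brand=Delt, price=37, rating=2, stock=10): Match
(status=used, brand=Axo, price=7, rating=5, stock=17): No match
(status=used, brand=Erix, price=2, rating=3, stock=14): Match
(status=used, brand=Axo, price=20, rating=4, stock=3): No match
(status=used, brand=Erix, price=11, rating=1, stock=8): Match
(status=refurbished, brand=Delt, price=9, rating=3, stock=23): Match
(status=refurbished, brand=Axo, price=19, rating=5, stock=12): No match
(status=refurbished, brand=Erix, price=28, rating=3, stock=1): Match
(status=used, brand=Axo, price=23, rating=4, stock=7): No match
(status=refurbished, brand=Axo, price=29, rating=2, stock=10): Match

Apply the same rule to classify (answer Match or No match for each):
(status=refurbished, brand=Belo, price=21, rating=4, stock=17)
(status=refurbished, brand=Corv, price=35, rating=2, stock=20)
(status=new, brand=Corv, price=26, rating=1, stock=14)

The distinguishing property — rating ≤ 3 — holds for all the 'Match' cases and none of the 'No match' cases.
(status=refurbished, brand=Belo, price=21, rating=4, stock=17): rating = 4 — lacks this property, so No match. (status=refurbished, brand=Corv, price=35, rating=2, stock=20): rating = 2 — checks out, so Match. (status=new, brand=Corv, price=26, rating=1, stock=14): rating = 1 — checks out, so Match.

No match, Match, Match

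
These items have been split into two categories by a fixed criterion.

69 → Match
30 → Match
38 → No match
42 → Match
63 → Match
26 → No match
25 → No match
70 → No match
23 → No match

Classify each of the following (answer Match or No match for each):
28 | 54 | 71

No match, Match, No match

A rule that fits every label: multiple of 3 — true of each 'Match' example, false of each 'No match' one.
28 — 28 = 3·9 + 1, hence No match. 54 — 54 = 3·18, hence Match. 71 — 71 = 3·23 + 2, hence No match.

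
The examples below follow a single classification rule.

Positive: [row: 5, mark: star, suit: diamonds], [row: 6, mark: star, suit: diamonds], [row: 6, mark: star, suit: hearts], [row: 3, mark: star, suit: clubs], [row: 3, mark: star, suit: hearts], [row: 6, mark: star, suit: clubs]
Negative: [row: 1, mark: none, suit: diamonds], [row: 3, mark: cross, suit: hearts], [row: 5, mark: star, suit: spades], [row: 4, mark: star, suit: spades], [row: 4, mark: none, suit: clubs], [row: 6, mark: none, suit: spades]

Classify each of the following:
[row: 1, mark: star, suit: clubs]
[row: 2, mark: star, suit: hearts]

One predicate separates the groups cleanly: suit is not spades AND mark is star.
[row: 1, mark: star, suit: clubs] → suit is clubs, mark is star → Positive.
[row: 2, mark: star, suit: hearts] → suit is hearts, mark is star → Positive.

Positive, Positive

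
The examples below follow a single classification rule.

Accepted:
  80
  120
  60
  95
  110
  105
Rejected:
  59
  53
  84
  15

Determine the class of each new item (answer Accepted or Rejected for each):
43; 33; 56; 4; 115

Rejected, Rejected, Rejected, Rejected, Accepted

Every 'Accepted' example satisfies: multiple of 5 AND at least 53. None of the 'Rejected' examples do.
43: Rejected (43 = 5·8 + 3, 43 < 53). 33: Rejected (33 = 5·6 + 3, 33 < 53). 56: Rejected (56 = 5·11 + 1, 56 ≥ 53). 4: Rejected (4 = 5·0 + 4, 4 < 53). 115: Accepted (115 = 5·23, 115 ≥ 53).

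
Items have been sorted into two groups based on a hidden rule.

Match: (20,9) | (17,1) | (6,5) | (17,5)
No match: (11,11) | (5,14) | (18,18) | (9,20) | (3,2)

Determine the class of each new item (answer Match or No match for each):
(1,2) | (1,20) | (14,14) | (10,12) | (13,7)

No match, No match, No match, No match, Match

Every 'Match' example satisfies: first > second AND second is odd. None of the 'No match' examples do.
(1,2) — 1 < 2, second 2, hence No match. (1,20) — 1 < 20, second 20, hence No match. (14,14) — 14 = 14, second 14, hence No match. (10,12) — 10 < 12, second 12, hence No match. (13,7) — 13 > 7, second 7, hence Match.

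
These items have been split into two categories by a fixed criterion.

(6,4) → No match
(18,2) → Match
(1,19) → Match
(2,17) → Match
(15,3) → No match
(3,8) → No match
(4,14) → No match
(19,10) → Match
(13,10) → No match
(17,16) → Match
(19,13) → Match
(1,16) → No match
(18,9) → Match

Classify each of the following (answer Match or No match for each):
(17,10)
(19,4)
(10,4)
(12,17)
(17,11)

Match, Match, No match, Match, Match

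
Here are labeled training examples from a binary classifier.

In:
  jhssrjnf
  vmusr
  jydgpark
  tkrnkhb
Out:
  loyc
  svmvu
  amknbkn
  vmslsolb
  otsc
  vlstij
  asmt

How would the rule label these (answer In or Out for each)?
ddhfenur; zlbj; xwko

In, Out, Out

The common property of the 'In' items is: contains 'r'. No 'Out' item has it.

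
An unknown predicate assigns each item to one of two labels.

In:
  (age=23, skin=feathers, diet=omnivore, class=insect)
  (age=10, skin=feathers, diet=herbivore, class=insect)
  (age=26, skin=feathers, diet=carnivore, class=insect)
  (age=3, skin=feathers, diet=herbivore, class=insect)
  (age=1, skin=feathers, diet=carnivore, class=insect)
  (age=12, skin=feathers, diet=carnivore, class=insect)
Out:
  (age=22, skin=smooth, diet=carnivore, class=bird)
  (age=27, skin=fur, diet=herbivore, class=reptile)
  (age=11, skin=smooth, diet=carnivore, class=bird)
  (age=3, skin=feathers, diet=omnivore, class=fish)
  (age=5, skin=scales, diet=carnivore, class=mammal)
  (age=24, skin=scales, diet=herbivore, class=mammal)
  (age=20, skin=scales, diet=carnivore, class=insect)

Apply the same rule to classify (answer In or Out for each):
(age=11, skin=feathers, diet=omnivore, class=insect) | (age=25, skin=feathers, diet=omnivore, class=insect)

In, In

Rule: class is insect AND skin is feathers. This holds for each 'In' example and fails for each 'Out' one.
(age=11, skin=feathers, diet=omnivore, class=insect) → class is insect, skin is feathers → In.
(age=25, skin=feathers, diet=omnivore, class=insect) → class is insect, skin is feathers → In.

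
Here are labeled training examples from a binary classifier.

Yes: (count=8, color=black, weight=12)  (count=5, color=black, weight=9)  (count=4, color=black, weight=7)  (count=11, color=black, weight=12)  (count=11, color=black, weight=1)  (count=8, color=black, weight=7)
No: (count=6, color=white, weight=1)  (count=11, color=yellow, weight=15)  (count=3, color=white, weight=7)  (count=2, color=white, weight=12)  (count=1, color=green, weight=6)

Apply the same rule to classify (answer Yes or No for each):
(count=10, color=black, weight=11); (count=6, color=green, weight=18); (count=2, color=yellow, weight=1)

Comparing the two groups points to one rule — color is black.
(count=10, color=black, weight=11) → color is black → Yes. (count=6, color=green, weight=18) → color is green → No. (count=2, color=yellow, weight=1) → color is yellow → No.

Yes, No, No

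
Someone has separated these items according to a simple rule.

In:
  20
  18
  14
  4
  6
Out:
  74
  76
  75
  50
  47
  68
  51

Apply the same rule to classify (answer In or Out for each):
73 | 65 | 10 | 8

The classifier is using: at most 20.

Out, Out, In, In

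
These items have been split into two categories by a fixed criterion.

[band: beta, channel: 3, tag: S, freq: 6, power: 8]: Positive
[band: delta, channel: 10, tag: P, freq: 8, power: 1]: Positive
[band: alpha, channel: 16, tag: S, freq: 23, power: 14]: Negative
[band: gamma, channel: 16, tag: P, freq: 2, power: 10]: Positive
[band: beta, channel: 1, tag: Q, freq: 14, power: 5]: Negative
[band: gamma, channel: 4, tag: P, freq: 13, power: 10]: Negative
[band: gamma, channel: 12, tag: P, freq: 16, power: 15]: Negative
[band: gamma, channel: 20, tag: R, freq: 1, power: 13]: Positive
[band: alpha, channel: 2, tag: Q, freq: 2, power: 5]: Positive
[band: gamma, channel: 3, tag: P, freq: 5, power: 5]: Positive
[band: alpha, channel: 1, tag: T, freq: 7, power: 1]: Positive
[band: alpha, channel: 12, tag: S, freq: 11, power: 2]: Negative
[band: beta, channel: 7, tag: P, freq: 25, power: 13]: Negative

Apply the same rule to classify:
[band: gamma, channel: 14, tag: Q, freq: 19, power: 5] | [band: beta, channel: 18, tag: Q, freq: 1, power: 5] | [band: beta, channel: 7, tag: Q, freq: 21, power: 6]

Negative, Positive, Negative

Every 'Positive' example satisfies: freq ≤ 8. None of the 'Negative' examples do.
[band: gamma, channel: 14, tag: Q, freq: 19, power: 5] — freq = 19, hence Negative. [band: beta, channel: 18, tag: Q, freq: 1, power: 5] — freq = 1, hence Positive. [band: beta, channel: 7, tag: Q, freq: 21, power: 6] — freq = 21, hence Negative.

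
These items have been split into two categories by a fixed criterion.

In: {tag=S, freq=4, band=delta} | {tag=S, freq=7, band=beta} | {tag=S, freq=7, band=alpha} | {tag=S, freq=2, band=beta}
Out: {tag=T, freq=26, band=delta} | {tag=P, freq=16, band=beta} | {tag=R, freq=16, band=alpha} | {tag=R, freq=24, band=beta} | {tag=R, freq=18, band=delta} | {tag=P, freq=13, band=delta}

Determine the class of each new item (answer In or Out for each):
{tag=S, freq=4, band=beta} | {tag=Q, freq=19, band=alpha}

In, Out

The pattern is that an item is 'In' exactly when: tag is S.
In: {tag=S, freq=4, band=beta}, since tag is S.
Out: {tag=Q, freq=19, band=alpha}, since tag is Q.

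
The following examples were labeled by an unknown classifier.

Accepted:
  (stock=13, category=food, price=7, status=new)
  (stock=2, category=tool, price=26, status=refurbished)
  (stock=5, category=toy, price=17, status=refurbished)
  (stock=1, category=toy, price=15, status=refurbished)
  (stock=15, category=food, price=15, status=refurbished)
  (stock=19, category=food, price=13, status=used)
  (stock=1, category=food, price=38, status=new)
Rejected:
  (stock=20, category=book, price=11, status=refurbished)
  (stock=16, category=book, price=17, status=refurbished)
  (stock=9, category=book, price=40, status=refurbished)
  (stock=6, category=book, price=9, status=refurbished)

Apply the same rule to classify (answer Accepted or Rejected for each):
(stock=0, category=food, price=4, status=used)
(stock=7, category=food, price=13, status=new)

Looking at the examples, the only property every 'Accepted' case has and every 'Rejected' case lacks is: category is not book.

Accepted, Accepted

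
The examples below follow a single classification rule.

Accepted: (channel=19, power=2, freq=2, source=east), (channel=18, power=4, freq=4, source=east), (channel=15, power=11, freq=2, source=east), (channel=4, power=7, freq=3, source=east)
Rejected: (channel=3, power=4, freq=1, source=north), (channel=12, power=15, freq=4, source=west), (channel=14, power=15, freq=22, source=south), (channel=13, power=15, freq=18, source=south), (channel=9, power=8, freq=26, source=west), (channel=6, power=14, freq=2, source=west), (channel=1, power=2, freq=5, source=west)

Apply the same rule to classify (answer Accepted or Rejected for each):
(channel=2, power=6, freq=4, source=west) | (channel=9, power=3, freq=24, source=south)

Rejected, Rejected

The pattern is that an item is 'Accepted' exactly when: source is east.
(channel=2, power=6, freq=4, source=west): source is west, lacks this property → Rejected. (channel=9, power=3, freq=24, source=south): source is south, lacks this property → Rejected.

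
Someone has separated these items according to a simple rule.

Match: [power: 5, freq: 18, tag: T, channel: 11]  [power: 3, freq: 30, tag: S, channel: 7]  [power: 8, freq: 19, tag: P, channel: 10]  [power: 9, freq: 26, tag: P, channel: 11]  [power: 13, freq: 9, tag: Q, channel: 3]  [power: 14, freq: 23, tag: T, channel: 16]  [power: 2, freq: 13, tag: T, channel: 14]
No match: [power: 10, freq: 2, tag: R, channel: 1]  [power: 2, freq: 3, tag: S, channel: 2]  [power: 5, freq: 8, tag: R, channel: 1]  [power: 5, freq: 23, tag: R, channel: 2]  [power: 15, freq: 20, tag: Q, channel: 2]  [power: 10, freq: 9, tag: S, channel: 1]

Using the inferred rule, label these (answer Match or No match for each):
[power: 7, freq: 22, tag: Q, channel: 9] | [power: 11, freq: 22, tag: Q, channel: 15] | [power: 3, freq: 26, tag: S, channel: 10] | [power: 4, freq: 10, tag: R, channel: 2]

The pattern is that an item is 'Match' exactly when: channel ≥ 3.
[power: 7, freq: 22, tag: Q, channel: 9] → channel = 9 → Match. [power: 11, freq: 22, tag: Q, channel: 15] → channel = 15 → Match. [power: 3, freq: 26, tag: S, channel: 10] → channel = 10 → Match. [power: 4, freq: 10, tag: R, channel: 2] → channel = 2 → No match.

Match, Match, Match, No match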